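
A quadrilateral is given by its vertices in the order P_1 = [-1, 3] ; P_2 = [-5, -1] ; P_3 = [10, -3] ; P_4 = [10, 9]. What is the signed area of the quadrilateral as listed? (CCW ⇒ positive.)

Cross-terms: 16, 25, 120, 39  ⇒  Σ = 200
Signed area = Σ/2 = 100 (positive ⇒ counter-clockwise traversal).

100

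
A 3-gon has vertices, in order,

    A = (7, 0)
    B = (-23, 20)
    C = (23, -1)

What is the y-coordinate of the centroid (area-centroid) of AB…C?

19/3

Apply Gauss's area formula. First the cross-terms c_i = x_i·y_{i+1} − x_{i+1}·y_i:
  140, -437, 7  ⇒  2A = -290, A = -145.
Then Σ (y_i + y_{i+1})·c_i = -5510, so ȳ = -5510 / (6·(-145)) = 19/3.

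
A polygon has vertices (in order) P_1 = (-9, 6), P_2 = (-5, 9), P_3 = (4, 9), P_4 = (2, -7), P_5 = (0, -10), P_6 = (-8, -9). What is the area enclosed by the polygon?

203.5

Apply the shoelace formula: 2A = Σ (x_i·y_{i+1} − x_{i+1}·y_i), indices taken mod 6.
Σ = (-51) + (-81) + (-46) + (-20) + (-80) + (-129) = -407
Area = |Σ|/2 = 203.5.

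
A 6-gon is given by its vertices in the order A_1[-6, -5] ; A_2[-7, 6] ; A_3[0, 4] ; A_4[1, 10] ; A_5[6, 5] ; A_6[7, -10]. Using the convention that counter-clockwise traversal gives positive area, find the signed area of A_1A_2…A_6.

Σ = (-71) + (-28) + (-4) + (-55) + (-95) + (-95) = -348
Signed area = Σ/2 = -174 (negative ⇒ clockwise traversal).

-174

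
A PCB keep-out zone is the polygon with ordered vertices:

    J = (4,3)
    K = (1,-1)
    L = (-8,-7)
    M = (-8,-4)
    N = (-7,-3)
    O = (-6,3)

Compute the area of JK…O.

59.5

Apply the shoelace formula: 2A = Σ (x_i·y_{i+1} − x_{i+1}·y_i), indices taken mod 6.
Σ = (-7) + (-15) + (-24) + (-4) + (-39) + (-30) = -119
Area = |Σ|/2 = 59.5.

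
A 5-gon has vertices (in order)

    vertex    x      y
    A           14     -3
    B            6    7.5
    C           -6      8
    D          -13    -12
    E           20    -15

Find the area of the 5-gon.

488.5

Σ = (123) + (93) + (176) + (435) + (150) = 977
Area = |Σ|/2 = 488.5.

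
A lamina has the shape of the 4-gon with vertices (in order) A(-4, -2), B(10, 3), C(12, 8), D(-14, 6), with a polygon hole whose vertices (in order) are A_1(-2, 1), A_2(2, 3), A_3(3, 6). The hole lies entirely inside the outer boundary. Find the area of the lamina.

Outer boundary:
Apply the shoelace (surveyor's) formula: 2A = Σ (x_i·y_{i+1} − x_{i+1}·y_i), indices taken mod 4.
Σ = (8) + (44) + (184) + (52) = 288
Area = |Σ|/2 = 144.
Hole:
A_1→A_2: (-2)(3) − (2)(1) = -8
A_2→A_3: (2)(6) − (3)(3) = 3
A_3→A_1: (3)(1) − (-2)(6) = 15
Σ = 10
Area = |Σ|/2 = 5.
Net area = 144 − 5 = 139.

139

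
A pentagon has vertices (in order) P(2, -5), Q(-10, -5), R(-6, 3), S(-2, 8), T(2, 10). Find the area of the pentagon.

114

Apply Gauss's area formula: 2A = Σ (x_i·y_{i+1} − x_{i+1}·y_i), indices taken mod 5.
Cross-terms: -60, -60, -42, -36, -30  ⇒  Σ = -228
Area = |Σ|/2 = 114.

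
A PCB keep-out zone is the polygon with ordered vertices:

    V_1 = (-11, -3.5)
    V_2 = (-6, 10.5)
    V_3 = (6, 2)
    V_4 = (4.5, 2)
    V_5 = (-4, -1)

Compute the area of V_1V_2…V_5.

101

Cross-terms: -136.5, -75, 3, 3.5, 3  ⇒  Σ = -202
Area = |Σ|/2 = 101.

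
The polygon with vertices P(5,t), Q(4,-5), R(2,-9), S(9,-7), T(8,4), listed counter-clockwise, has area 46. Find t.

1

The doubled signed area Σ (x_i y_{i+1} − x_{i+1} y_i) is linear in t.
With t=0 it equals 88; the coefficient of t is 4 (from the two edges through P).
So 4·t + 88 = 2·46 = 92 ⇒ t = 1.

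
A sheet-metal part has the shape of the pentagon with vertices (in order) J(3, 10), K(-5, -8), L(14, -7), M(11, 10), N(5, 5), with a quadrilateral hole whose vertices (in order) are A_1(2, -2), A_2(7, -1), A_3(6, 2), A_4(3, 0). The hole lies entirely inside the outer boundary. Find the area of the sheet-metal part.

Outer boundary:
Cross-terms: 26, 147, 217, 5, 35  ⇒  Σ = 430
Area = |Σ|/2 = 215.
Hole:
Apply the surveyor's formula: 2A = Σ (x_i·y_{i+1} − x_{i+1}·y_i), indices taken mod 4.
A_1→A_2: (2)(-1) − (7)(-2) = 12
A_2→A_3: (7)(2) − (6)(-1) = 20
A_3→A_4: (6)(0) − (3)(2) = -6
A_4→A_1: (3)(-2) − (2)(0) = -6
Σ = 20
Area = |Σ|/2 = 10.
Net area = 215 − 10 = 205.

205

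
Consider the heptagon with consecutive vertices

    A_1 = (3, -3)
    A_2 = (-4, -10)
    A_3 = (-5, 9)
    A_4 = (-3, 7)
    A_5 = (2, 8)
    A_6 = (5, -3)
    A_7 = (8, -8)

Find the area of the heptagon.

Apply Gauss's area formula: 2A = Σ (x_i·y_{i+1} − x_{i+1}·y_i), indices taken mod 7.
A_1→A_2: (3)(-10) − (-4)(-3) = -42
A_2→A_3: (-4)(9) − (-5)(-10) = -86
A_3→A_4: (-5)(7) − (-3)(9) = -8
A_4→A_5: (-3)(8) − (2)(7) = -38
A_5→A_6: (2)(-3) − (5)(8) = -46
A_6→A_7: (5)(-8) − (8)(-3) = -16
A_7→A_1: (8)(-3) − (3)(-8) = 0
Σ = -236
Area = |Σ|/2 = 118.

118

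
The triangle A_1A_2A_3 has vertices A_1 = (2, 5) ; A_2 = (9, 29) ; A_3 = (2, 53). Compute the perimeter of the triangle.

98

|A_1A_2| = √((7)² + (24)²) = √625 = 25
|A_2A_3| = √((-7)² + (24)²) = √625 = 25
|A_3A_1| = √((0)² + (-48)²) = √2304 = 48
Perimeter = 25 + 25 + 48 = 98.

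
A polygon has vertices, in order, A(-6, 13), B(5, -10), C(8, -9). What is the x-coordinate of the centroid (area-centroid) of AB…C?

7/3

Apply the shoelace (surveyor's) formula. First the cross-terms c_i = x_i·y_{i+1} − x_{i+1}·y_i:
  -5, 35, 50  ⇒  2A = 80, A = 40.
Then Σ (x_i + x_{i+1})·c_i = 560, so x̄ = 560 / (6·40) = 7/3.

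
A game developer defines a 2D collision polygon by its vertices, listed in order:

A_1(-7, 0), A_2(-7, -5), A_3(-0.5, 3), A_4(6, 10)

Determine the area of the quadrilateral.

Apply the surveyor's formula: 2A = Σ (x_i·y_{i+1} − x_{i+1}·y_i), indices taken mod 4.
Cross-terms: 35, -23.5, -23, 70  ⇒  Σ = 58.5
Area = |Σ|/2 = 29.25.

29.25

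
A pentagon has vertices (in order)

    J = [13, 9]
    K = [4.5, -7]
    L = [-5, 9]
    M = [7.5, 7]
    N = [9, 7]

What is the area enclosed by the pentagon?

Apply the shoelace formula: 2A = Σ (x_i·y_{i+1} − x_{i+1}·y_i), indices taken mod 5.
Σ = (-131.5) + (5.5) + (-102.5) + (-10.5) + (-10) = -249
Area = |Σ|/2 = 124.5.

124.5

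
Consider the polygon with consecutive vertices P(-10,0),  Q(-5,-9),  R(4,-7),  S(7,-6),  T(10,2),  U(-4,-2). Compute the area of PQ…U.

114

Cross-terms: 90, 71, 25, 74, -12, -20  ⇒  Σ = 228
Area = |Σ|/2 = 114.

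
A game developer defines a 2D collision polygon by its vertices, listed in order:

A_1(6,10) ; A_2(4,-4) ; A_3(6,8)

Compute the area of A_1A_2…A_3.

2

Σ = (-64) + (56) + (12) = 4
Area = |Σ|/2 = 2.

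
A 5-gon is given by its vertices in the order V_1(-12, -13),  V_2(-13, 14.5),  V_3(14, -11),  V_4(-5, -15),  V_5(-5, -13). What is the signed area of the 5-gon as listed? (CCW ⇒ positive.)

-384.5

Cross-terms: -343, -60, -265, -10, -91  ⇒  Σ = -769
Signed area = Σ/2 = -384.5 (negative ⇒ clockwise traversal).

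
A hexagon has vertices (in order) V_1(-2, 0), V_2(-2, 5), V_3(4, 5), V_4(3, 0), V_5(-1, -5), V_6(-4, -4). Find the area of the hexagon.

Apply the shoelace formula: 2A = Σ (x_i·y_{i+1} − x_{i+1}·y_i), indices taken mod 6.
Σ = (-10) + (-30) + (-15) + (-15) + (-16) + (-8) = -94
Area = |Σ|/2 = 47.

47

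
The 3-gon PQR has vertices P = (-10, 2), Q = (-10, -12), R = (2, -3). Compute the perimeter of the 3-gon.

|PQ| = √((0)² + (-14)²) = √196 = 14
|QR| = √((12)² + (9)²) = √225 = 15
|RP| = √((-12)² + (5)²) = √169 = 13
Perimeter = 14 + 15 + 13 = 42.

42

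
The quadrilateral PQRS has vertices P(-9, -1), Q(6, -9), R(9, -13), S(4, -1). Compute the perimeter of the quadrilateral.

|PQ| = √((15)² + (-8)²) = √289 = 17
|QR| = √((3)² + (-4)²) = √25 = 5
|RS| = √((-5)² + (12)²) = √169 = 13
|SP| = √((-13)² + (0)²) = √169 = 13
Perimeter = 17 + 5 + 13 + 13 = 48.

48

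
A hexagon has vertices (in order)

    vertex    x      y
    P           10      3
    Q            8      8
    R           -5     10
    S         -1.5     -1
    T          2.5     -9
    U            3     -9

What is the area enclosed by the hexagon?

Apply the shoelace (surveyor's) formula: 2A = Σ (x_i·y_{i+1} − x_{i+1}·y_i), indices taken mod 6.
Σ = (56) + (120) + (20) + (16) + (4.5) + (99) = 315.5
Area = |Σ|/2 = 157.75.

157.75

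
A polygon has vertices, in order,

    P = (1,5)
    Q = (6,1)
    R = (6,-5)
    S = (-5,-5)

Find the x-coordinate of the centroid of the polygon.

Apply the shoelace (surveyor's) formula. First the cross-terms c_i = x_i·y_{i+1} − x_{i+1}·y_i:
  -29, -36, -55, -20  ⇒  2A = -140, A = -70.
Then Σ (x_i + x_{i+1})·c_i = -610, so x̄ = -610 / (6·(-70)) = 61/42.

61/42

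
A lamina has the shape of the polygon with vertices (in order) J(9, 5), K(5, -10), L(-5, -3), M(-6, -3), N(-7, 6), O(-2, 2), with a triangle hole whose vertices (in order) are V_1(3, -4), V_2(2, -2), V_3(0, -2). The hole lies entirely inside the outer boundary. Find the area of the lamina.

Outer boundary:
Apply the shoelace formula: 2A = Σ (x_i·y_{i+1} − x_{i+1}·y_i), indices taken mod 6.
Σ = (-115) + (-65) + (-3) + (-57) + (-2) + (-28) = -270
Area = |Σ|/2 = 135.
Hole:
Apply the shoelace formula: 2A = Σ (x_i·y_{i+1} − x_{i+1}·y_i), indices taken mod 3.
Σ = (2) + (-4) + (6) = 4
Area = |Σ|/2 = 2.
Net area = 135 − 2 = 133.

133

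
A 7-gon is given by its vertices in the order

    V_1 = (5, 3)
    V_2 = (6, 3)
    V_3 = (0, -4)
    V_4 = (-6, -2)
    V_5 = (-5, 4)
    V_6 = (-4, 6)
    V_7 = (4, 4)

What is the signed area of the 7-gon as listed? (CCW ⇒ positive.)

Apply Gauss's area formula: 2A = Σ (x_i·y_{i+1} − x_{i+1}·y_i), indices taken mod 7.
Cross-terms: -3, -24, -24, -34, -14, -40, -8  ⇒  Σ = -147
Signed area = Σ/2 = -73.5 (negative ⇒ clockwise traversal).

-73.5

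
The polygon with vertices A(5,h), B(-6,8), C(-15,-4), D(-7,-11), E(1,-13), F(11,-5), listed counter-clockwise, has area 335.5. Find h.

5

The doubled signed area Σ (x_i y_{i+1} − x_{i+1} y_i) is linear in h.
With h=0 it equals 586; the coefficient of h is 17 (from the two edges through A).
So 17·h + 586 = 2·335.5 = 671 ⇒ h = 5.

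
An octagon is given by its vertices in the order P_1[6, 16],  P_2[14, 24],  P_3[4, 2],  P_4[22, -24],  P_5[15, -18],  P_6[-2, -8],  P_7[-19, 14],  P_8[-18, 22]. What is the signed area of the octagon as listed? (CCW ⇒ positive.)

Cross-terms: -80, -68, -140, -36, -156, -180, -166, -420  ⇒  Σ = -1246
Signed area = Σ/2 = -623 (negative ⇒ clockwise traversal).

-623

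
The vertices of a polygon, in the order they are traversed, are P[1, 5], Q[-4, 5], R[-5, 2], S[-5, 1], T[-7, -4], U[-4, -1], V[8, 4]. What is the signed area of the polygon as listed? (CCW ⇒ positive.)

Apply the surveyor's formula: 2A = Σ (x_i·y_{i+1} − x_{i+1}·y_i), indices taken mod 7.
Cross-terms: 25, 17, 5, 27, -9, -8, 36  ⇒  Σ = 93
Signed area = Σ/2 = 46.5 (positive ⇒ counter-clockwise traversal).

46.5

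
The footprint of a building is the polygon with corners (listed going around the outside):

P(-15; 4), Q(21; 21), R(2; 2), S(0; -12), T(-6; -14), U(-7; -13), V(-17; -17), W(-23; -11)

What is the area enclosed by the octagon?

Apply the shoelace formula: 2A = Σ (x_i·y_{i+1} − x_{i+1}·y_i), indices taken mod 8.
Σ = (-399) + (0) + (-24) + (-72) + (-20) + (-102) + (-204) + (-257) = -1078
Area = |Σ|/2 = 539.

539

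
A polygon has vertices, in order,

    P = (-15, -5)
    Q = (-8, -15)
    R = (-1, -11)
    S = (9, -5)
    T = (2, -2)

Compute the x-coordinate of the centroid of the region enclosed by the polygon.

-608/157

Apply Gauss's area formula. First the cross-terms c_i = x_i·y_{i+1} − x_{i+1}·y_i:
  185, 73, 104, -8, -40  ⇒  2A = 314, A = 157.
Then Σ (x_i + x_{i+1})·c_i = -3648, so x̄ = -3648 / (6·157) = -608/157.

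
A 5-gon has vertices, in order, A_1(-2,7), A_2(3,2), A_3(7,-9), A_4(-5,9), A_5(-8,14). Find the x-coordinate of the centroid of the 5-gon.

145/222

Apply the surveyor's formula. First the cross-terms c_i = x_i·y_{i+1} − x_{i+1}·y_i:
  -25, -41, 18, 2, -28  ⇒  2A = -74, A = -37.
Then Σ (x_i + x_{i+1})·c_i = -145, so x̄ = -145 / (6·(-37)) = 145/222.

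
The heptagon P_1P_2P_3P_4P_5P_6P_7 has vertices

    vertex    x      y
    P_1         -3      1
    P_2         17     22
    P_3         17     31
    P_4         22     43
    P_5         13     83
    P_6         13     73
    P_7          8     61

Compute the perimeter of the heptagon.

|P_1P_2| = √((20)² + (21)²) = √841 = 29
|P_2P_3| = √((0)² + (9)²) = √81 = 9
|P_3P_4| = √((5)² + (12)²) = √169 = 13
|P_4P_5| = √((-9)² + (40)²) = √1681 = 41
|P_5P_6| = √((0)² + (-10)²) = √100 = 10
|P_6P_7| = √((-5)² + (-12)²) = √169 = 13
|P_7P_1| = √((-11)² + (-60)²) = √3721 = 61
Perimeter = 29 + 9 + 13 + 41 + 10 + 13 + 61 = 176.

176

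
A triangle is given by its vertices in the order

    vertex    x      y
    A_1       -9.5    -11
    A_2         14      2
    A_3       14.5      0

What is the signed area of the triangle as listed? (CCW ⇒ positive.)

-26.75

Cross-terms: 135, -29, -159.5  ⇒  Σ = -53.5
Signed area = Σ/2 = -26.75 (negative ⇒ clockwise traversal).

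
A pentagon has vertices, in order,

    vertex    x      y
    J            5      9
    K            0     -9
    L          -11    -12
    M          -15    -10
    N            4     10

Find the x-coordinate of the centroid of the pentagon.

Apply Gauss's area formula. First the cross-terms c_i = x_i·y_{i+1} − x_{i+1}·y_i:
  -45, -99, -70, -110, -14  ⇒  2A = -338, A = -169.
Then Σ (x_i + x_{i+1})·c_i = 3768, so x̄ = 3768 / (6·(-169)) = -628/169.

-628/169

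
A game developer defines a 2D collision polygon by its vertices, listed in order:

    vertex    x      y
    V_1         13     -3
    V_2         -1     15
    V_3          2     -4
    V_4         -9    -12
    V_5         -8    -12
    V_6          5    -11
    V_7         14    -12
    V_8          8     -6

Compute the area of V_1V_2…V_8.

213

Apply the shoelace formula: 2A = Σ (x_i·y_{i+1} − x_{i+1}·y_i), indices taken mod 8.
V_1→V_2: (13)(15) − (-1)(-3) = 192
V_2→V_3: (-1)(-4) − (2)(15) = -26
V_3→V_4: (2)(-12) − (-9)(-4) = -60
V_4→V_5: (-9)(-12) − (-8)(-12) = 12
V_5→V_6: (-8)(-11) − (5)(-12) = 148
V_6→V_7: (5)(-12) − (14)(-11) = 94
V_7→V_8: (14)(-6) − (8)(-12) = 12
V_8→V_1: (8)(-3) − (13)(-6) = 54
Σ = 426
Area = |Σ|/2 = 213.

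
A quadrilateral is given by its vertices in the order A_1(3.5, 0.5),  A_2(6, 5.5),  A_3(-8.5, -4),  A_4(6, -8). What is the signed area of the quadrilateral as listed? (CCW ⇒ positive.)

81

Apply the shoelace formula: 2A = Σ (x_i·y_{i+1} − x_{i+1}·y_i), indices taken mod 4.
Σ = (16.25) + (22.75) + (92) + (31) = 162
Signed area = Σ/2 = 81 (positive ⇒ counter-clockwise traversal).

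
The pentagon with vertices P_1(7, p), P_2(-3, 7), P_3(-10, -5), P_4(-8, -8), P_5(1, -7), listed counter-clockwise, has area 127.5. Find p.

Write out the shoelace sum; only the two edges meeting at P_1 involve p:
2·Area = [(1·p − 7·(-7)) + (7·7 − (-3)·p)] + 189
       = 4·p + 287 = 255
⇒ p = -8.

-8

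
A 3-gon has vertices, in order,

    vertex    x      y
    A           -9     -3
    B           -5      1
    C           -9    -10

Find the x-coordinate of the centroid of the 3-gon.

-23/3

Apply Gauss's area formula. First the cross-terms c_i = x_i·y_{i+1} − x_{i+1}·y_i:
  -24, 59, -63  ⇒  2A = -28, A = -14.
Then Σ (x_i + x_{i+1})·c_i = 644, so x̄ = 644 / (6·(-14)) = -23/3.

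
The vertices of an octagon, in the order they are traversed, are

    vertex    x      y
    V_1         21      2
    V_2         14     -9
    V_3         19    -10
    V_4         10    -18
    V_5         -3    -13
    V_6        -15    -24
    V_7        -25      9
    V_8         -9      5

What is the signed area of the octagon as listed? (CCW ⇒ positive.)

-818.5

Apply the surveyor's formula: 2A = Σ (x_i·y_{i+1} − x_{i+1}·y_i), indices taken mod 8.
Cross-terms: -217, 31, -242, -184, -123, -735, -44, -123  ⇒  Σ = -1637
Signed area = Σ/2 = -818.5 (negative ⇒ clockwise traversal).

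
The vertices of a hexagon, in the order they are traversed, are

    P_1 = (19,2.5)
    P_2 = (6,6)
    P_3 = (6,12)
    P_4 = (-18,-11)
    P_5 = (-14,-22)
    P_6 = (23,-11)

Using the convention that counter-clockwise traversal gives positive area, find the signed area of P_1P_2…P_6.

726.75

Σ = (99) + (36) + (150) + (242) + (660) + (266.5) = 1453.5
Signed area = Σ/2 = 726.75 (positive ⇒ counter-clockwise traversal).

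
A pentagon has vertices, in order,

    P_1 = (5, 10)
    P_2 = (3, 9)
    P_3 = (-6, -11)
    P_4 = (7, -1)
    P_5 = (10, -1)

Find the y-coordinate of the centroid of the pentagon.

62/227

Apply the shoelace (surveyor's) formula. First the cross-terms c_i = x_i·y_{i+1} − x_{i+1}·y_i:
  15, 21, 83, 3, 105  ⇒  2A = 227, A = 113.5.
Then Σ (y_i + y_{i+1})·c_i = 186, so ȳ = 186 / (6·113.5) = 62/227.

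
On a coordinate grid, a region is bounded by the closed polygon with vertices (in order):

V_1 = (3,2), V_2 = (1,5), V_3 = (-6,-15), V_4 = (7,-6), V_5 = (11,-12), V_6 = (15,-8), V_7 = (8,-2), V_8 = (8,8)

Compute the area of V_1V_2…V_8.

Cross-terms: 13, 15, 141, -18, 92, 34, 80, -8  ⇒  Σ = 349
Area = |Σ|/2 = 174.5.

174.5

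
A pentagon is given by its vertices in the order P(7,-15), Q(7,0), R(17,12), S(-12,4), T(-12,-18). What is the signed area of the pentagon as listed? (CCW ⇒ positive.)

Apply Gauss's area formula: 2A = Σ (x_i·y_{i+1} − x_{i+1}·y_i), indices taken mod 5.
Cross-terms: 105, 84, 212, 264, 306  ⇒  Σ = 971
Signed area = Σ/2 = 485.5 (positive ⇒ counter-clockwise traversal).

485.5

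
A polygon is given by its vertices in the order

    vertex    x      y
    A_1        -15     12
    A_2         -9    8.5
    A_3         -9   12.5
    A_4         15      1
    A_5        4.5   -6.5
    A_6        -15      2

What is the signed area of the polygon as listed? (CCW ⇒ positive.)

Apply the surveyor's formula: 2A = Σ (x_i·y_{i+1} − x_{i+1}·y_i), indices taken mod 6.
A_1→A_2: (-15)(8.5) − (-9)(12) = -19.5
A_2→A_3: (-9)(12.5) − (-9)(8.5) = -36
A_3→A_4: (-9)(1) − (15)(12.5) = -196.5
A_4→A_5: (15)(-6.5) − (4.5)(1) = -102
A_5→A_6: (4.5)(2) − (-15)(-6.5) = -88.5
A_6→A_1: (-15)(12) − (-15)(2) = -150
Σ = -592.5
Signed area = Σ/2 = -296.25 (negative ⇒ clockwise traversal).

-296.25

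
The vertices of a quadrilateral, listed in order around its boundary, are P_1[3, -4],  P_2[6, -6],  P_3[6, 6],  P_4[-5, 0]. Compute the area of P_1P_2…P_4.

Apply Gauss's area formula: 2A = Σ (x_i·y_{i+1} − x_{i+1}·y_i), indices taken mod 4.
Σ = (6) + (72) + (30) + (20) = 128
Area = |Σ|/2 = 64.

64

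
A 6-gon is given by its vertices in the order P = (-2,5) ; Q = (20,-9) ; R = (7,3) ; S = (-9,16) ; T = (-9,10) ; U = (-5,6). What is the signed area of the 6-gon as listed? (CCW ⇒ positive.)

108.5

Cross-terms: -82, 123, 139, 54, -4, -13  ⇒  Σ = 217
Signed area = Σ/2 = 108.5 (positive ⇒ counter-clockwise traversal).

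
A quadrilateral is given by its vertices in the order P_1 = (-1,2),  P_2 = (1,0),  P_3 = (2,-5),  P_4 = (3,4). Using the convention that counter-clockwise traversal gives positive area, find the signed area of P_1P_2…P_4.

13

P_1→P_2: (-1)(0) − (1)(2) = -2
P_2→P_3: (1)(-5) − (2)(0) = -5
P_3→P_4: (2)(4) − (3)(-5) = 23
P_4→P_1: (3)(2) − (-1)(4) = 10
Σ = 26
Signed area = Σ/2 = 13 (positive ⇒ counter-clockwise traversal).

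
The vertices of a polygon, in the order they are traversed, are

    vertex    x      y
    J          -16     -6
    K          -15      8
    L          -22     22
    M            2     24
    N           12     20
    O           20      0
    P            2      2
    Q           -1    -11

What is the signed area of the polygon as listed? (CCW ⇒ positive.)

-871

Apply the surveyor's formula: 2A = Σ (x_i·y_{i+1} − x_{i+1}·y_i), indices taken mod 8.
Cross-terms: -218, -154, -572, -248, -400, 40, -20, -170  ⇒  Σ = -1742
Signed area = Σ/2 = -871 (negative ⇒ clockwise traversal).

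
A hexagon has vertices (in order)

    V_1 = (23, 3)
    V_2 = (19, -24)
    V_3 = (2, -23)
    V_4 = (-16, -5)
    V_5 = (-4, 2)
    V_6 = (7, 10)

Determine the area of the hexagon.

Apply the surveyor's formula: 2A = Σ (x_i·y_{i+1} − x_{i+1}·y_i), indices taken mod 6.
V_1→V_2: (23)(-24) − (19)(3) = -609
V_2→V_3: (19)(-23) − (2)(-24) = -389
V_3→V_4: (2)(-5) − (-16)(-23) = -378
V_4→V_5: (-16)(2) − (-4)(-5) = -52
V_5→V_6: (-4)(10) − (7)(2) = -54
V_6→V_1: (7)(3) − (23)(10) = -209
Σ = -1691
Area = |Σ|/2 = 845.5.

845.5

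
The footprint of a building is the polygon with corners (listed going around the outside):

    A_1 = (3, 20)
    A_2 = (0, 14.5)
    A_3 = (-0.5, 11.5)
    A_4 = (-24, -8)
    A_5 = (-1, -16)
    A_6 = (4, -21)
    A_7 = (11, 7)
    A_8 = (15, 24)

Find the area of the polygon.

718.875

Apply Gauss's area formula: 2A = Σ (x_i·y_{i+1} − x_{i+1}·y_i), indices taken mod 8.
Σ = (43.5) + (7.25) + (280) + (376) + (85) + (259) + (159) + (228) = 1437.75
Area = |Σ|/2 = 718.875.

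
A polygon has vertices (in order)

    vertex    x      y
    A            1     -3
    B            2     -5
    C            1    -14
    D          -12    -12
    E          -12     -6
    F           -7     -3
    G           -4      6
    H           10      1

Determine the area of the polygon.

214.5

Σ = (1) + (-23) + (-180) + (-72) + (-6) + (-54) + (-64) + (-31) = -429
Area = |Σ|/2 = 214.5.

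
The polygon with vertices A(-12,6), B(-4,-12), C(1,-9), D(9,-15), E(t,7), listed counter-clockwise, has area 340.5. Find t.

Write out the shoelace sum; only the two edges meeting at E involve t:
2·Area = [(9·7 − t·(-15)) + (t·6 − (-12)·7)] + 282
       = 21·t + 429 = 681
⇒ t = 12.

12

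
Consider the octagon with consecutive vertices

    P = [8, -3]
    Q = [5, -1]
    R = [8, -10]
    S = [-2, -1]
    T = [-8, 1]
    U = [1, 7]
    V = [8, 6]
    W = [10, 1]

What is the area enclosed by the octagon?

135

P→Q: (8)(-1) − (5)(-3) = 7
Q→R: (5)(-10) − (8)(-1) = -42
R→S: (8)(-1) − (-2)(-10) = -28
S→T: (-2)(1) − (-8)(-1) = -10
T→U: (-8)(7) − (1)(1) = -57
U→V: (1)(6) − (8)(7) = -50
V→W: (8)(1) − (10)(6) = -52
W→P: (10)(-3) − (8)(1) = -38
Σ = -270
Area = |Σ|/2 = 135.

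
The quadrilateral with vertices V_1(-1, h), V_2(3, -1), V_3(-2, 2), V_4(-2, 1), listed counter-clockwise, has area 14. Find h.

Write out the shoelace sum; only the two edges meeting at V_1 involve h:
2·Area = [((-2)·h − (-1)·1) + ((-1)·(-1) − 3·h)] + 6
       = -5·h + 8 = 28
⇒ h = -4.

-4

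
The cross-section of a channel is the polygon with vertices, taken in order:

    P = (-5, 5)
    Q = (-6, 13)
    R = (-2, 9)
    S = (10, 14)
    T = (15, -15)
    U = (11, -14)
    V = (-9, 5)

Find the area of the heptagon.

Apply the surveyor's formula: 2A = Σ (x_i·y_{i+1} − x_{i+1}·y_i), indices taken mod 7.
Σ = (-35) + (-28) + (-118) + (-360) + (-45) + (-71) + (-20) = -677
Area = |Σ|/2 = 338.5.

338.5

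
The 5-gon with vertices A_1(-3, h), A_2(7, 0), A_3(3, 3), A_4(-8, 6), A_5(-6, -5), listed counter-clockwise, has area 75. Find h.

-2

Write out the shoelace sum; only the two edges meeting at A_1 involve h:
2·Area = [((-6)·h − (-3)·(-5)) + ((-3)·0 − 7·h)] + 139
       = -13·h + 124 = 150
⇒ h = -2.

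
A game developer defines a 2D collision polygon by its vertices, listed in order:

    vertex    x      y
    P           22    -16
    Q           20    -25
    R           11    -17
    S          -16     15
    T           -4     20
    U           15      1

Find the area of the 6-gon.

614

Σ = (-230) + (-65) + (-107) + (-260) + (-304) + (-262) = -1228
Area = |Σ|/2 = 614.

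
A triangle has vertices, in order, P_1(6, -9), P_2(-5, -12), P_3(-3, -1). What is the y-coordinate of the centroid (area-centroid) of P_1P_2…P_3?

Apply the shoelace (surveyor's) formula. First the cross-terms c_i = x_i·y_{i+1} − x_{i+1}·y_i:
  -117, -31, 33  ⇒  2A = -115, A = -57.5.
Then Σ (y_i + y_{i+1})·c_i = 2530, so ȳ = 2530 / (6·(-57.5)) = -22/3.

-22/3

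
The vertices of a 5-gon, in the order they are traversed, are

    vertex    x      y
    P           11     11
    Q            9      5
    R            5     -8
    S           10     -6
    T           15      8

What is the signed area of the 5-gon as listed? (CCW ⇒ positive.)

78

P→Q: (11)(5) − (9)(11) = -44
Q→R: (9)(-8) − (5)(5) = -97
R→S: (5)(-6) − (10)(-8) = 50
S→T: (10)(8) − (15)(-6) = 170
T→P: (15)(11) − (11)(8) = 77
Σ = 156
Signed area = Σ/2 = 78 (positive ⇒ counter-clockwise traversal).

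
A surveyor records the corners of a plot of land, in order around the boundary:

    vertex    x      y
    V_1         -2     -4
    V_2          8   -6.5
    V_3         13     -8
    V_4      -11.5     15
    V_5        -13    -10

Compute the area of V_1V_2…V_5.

255.25

Σ = (45) + (20.5) + (103) + (310) + (32) = 510.5
Area = |Σ|/2 = 255.25.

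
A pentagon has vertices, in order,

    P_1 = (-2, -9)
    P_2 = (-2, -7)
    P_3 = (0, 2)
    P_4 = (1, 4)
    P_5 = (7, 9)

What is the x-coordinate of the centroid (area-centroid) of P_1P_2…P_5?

355/222

Apply Gauss's area formula. First the cross-terms c_i = x_i·y_{i+1} − x_{i+1}·y_i:
  -4, -4, -2, -19, -45  ⇒  2A = -74, A = -37.
Then Σ (x_i + x_{i+1})·c_i = -355, so x̄ = -355 / (6·(-37)) = 355/222.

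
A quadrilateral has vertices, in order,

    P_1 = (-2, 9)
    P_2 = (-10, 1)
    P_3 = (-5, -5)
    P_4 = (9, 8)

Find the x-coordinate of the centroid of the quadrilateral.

-394/245

Apply Gauss's area formula. First the cross-terms c_i = x_i·y_{i+1} − x_{i+1}·y_i:
  88, 55, 5, 97  ⇒  2A = 245, A = 122.5.
Then Σ (x_i + x_{i+1})·c_i = -1182, so x̄ = -1182 / (6·122.5) = -394/245.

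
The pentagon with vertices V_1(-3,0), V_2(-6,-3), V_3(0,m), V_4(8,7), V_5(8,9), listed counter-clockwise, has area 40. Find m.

The doubled signed area Σ (x_i y_{i+1} − x_{i+1} y_i) is linear in m.
With m=0 it equals 52; the coefficient of m is -14 (from the two edges through V_3).
So -14·m + 52 = 2·40 = 80 ⇒ m = -2.

-2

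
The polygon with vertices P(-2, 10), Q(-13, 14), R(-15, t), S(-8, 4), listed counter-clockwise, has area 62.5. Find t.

11

Write out the shoelace sum; only the two edges meeting at R involve t:
2·Area = [((-13)·t − (-15)·14) + ((-15)·4 − (-8)·t)] + 30
       = -5·t + 180 = 125
⇒ t = 11.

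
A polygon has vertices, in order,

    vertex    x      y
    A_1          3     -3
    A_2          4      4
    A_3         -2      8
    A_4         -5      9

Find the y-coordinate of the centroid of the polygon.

403/111

Apply Gauss's area formula. First the cross-terms c_i = x_i·y_{i+1} − x_{i+1}·y_i:
  24, 40, 22, -12  ⇒  2A = 74, A = 37.
Then Σ (y_i + y_{i+1})·c_i = 806, so ȳ = 806 / (6·37) = 403/111.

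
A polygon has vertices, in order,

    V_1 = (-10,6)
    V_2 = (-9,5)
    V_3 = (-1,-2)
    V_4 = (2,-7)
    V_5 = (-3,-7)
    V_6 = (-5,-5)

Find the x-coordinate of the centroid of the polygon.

Apply the surveyor's formula. First the cross-terms c_i = x_i·y_{i+1} − x_{i+1}·y_i:
  4, 23, 11, -35, -20, -80  ⇒  2A = -97, A = -48.5.
Then Σ (x_i + x_{i+1})·c_i = 1100, so x̄ = 1100 / (6·(-48.5)) = -1100/291.

-1100/291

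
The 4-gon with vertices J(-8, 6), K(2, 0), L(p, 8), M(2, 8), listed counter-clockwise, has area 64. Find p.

8

The doubled signed area Σ (x_i y_{i+1} − x_{i+1} y_i) is linear in p.
With p=0 it equals 64; the coefficient of p is 8 (from the two edges through L).
So 8·p + 64 = 2·64 = 128 ⇒ p = 8.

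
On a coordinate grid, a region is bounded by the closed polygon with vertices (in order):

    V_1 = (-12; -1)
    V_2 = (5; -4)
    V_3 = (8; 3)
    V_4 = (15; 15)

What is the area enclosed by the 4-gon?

Apply the surveyor's formula: 2A = Σ (x_i·y_{i+1} − x_{i+1}·y_i), indices taken mod 4.
Cross-terms: 53, 47, 75, 165  ⇒  Σ = 340
Area = |Σ|/2 = 170.

170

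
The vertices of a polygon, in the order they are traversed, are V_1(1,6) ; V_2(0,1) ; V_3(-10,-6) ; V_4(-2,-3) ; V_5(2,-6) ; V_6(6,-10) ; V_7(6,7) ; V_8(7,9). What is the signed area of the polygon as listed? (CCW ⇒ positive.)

Apply the shoelace (surveyor's) formula: 2A = Σ (x_i·y_{i+1} − x_{i+1}·y_i), indices taken mod 8.
Σ = (1) + (10) + (18) + (18) + (16) + (102) + (5) + (33) = 203
Signed area = Σ/2 = 101.5 (positive ⇒ counter-clockwise traversal).

101.5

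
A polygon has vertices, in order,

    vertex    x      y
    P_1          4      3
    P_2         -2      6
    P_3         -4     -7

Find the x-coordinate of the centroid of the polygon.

-2/3

Apply the shoelace formula. First the cross-terms c_i = x_i·y_{i+1} − x_{i+1}·y_i:
  30, 38, 16  ⇒  2A = 84, A = 42.
Then Σ (x_i + x_{i+1})·c_i = -168, so x̄ = -168 / (6·42) = -2/3.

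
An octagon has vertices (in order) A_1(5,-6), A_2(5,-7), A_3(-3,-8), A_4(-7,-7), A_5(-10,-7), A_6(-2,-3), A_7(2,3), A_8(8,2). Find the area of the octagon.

92

Σ = (-5) + (-61) + (-35) + (-21) + (16) + (0) + (-20) + (-58) = -184
Area = |Σ|/2 = 92.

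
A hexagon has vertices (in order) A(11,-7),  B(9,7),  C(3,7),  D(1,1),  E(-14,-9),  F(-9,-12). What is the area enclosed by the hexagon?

A→B: (11)(7) − (9)(-7) = 140
B→C: (9)(7) − (3)(7) = 42
C→D: (3)(1) − (1)(7) = -4
D→E: (1)(-9) − (-14)(1) = 5
E→F: (-14)(-12) − (-9)(-9) = 87
F→A: (-9)(-7) − (11)(-12) = 195
Σ = 465
Area = |Σ|/2 = 232.5.

232.5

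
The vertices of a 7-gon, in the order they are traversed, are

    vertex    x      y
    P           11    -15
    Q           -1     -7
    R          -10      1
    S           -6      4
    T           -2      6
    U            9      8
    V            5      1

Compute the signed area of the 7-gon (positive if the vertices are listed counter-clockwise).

-206

Σ = (-92) + (-71) + (-34) + (-28) + (-70) + (-31) + (-86) = -412
Signed area = Σ/2 = -206 (negative ⇒ clockwise traversal).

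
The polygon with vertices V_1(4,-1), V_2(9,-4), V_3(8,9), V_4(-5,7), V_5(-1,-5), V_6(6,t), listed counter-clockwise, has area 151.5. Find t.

The doubled signed area Σ (x_i y_{i+1} − x_{i+1} y_i) is linear in t.
With t=0 it equals 263; the coefficient of t is -5 (from the two edges through V_6).
So -5·t + 263 = 2·151.5 = 303 ⇒ t = -8.

-8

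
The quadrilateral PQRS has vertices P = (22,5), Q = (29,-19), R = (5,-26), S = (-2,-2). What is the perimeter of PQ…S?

100

|PQ| = √((7)² + (-24)²) = √625 = 25
|QR| = √((-24)² + (-7)²) = √625 = 25
|RS| = √((-7)² + (24)²) = √625 = 25
|SP| = √((24)² + (7)²) = √625 = 25
Perimeter = 25 + 25 + 25 + 25 = 100.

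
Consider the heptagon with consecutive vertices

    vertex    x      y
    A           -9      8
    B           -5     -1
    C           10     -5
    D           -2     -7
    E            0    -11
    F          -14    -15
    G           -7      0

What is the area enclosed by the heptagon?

144.5

Σ = (49) + (35) + (-80) + (22) + (-154) + (-105) + (-56) = -289
Area = |Σ|/2 = 144.5.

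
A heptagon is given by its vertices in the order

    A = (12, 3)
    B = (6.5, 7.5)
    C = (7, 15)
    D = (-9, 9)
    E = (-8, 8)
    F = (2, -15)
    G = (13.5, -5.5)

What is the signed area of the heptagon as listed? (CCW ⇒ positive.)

357.75

Apply Gauss's area formula: 2A = Σ (x_i·y_{i+1} − x_{i+1}·y_i), indices taken mod 7.
Cross-terms: 70.5, 45, 198, 0, 104, 191.5, 106.5  ⇒  Σ = 715.5
Signed area = Σ/2 = 357.75 (positive ⇒ counter-clockwise traversal).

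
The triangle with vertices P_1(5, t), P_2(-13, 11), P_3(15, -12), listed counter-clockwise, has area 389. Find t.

24

The doubled signed area Σ (x_i y_{i+1} − x_{i+1} y_i) is linear in t.
With t=0 it equals 106; the coefficient of t is 28 (from the two edges through P_1).
So 28·t + 106 = 2·389 = 778 ⇒ t = 24.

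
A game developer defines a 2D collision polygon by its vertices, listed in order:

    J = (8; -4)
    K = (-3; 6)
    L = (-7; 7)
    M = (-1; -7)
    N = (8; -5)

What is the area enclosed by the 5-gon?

Cross-terms: 36, 21, 56, 61, 8  ⇒  Σ = 182
Area = |Σ|/2 = 91.

91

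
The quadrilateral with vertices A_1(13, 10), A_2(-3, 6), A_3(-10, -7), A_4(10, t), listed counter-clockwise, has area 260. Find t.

The doubled signed area Σ (x_i y_{i+1} − x_{i+1} y_i) is linear in t.
With t=0 it equals 359; the coefficient of t is -23 (from the two edges through A_4).
So -23·t + 359 = 2·260 = 520 ⇒ t = -7.

-7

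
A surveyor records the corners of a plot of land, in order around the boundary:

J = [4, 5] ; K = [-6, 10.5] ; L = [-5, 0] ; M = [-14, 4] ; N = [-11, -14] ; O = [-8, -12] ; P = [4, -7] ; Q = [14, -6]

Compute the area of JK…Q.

Apply the surveyor's formula: 2A = Σ (x_i·y_{i+1} − x_{i+1}·y_i), indices taken mod 8.
Σ = (72) + (52.5) + (-20) + (240) + (20) + (104) + (74) + (94) = 636.5
Area = |Σ|/2 = 318.25.

318.25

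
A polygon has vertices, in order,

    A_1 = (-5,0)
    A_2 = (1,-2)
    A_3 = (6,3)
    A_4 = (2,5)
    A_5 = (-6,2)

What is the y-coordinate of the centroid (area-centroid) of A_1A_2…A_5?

Apply Gauss's area formula. First the cross-terms c_i = x_i·y_{i+1} − x_{i+1}·y_i:
  10, 15, 24, 34, 10  ⇒  2A = 93, A = 46.5.
Then Σ (y_i + y_{i+1})·c_i = 445, so ȳ = 445 / (6·46.5) = 445/279.

445/279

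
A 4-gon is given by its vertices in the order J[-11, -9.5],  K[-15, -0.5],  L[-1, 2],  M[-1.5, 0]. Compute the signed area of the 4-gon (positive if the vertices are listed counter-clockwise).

-75.125

Apply the shoelace formula: 2A = Σ (x_i·y_{i+1} − x_{i+1}·y_i), indices taken mod 4.
Cross-terms: -137, -30.5, 3, 14.25  ⇒  Σ = -150.25
Signed area = Σ/2 = -75.125 (negative ⇒ clockwise traversal).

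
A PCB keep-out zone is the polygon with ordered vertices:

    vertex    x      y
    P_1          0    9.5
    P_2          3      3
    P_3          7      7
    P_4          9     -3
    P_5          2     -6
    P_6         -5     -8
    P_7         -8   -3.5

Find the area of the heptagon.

Apply the shoelace formula: 2A = Σ (x_i·y_{i+1} − x_{i+1}·y_i), indices taken mod 7.
P_1→P_2: (0)(3) − (3)(9.5) = -28.5
P_2→P_3: (3)(7) − (7)(3) = 0
P_3→P_4: (7)(-3) − (9)(7) = -84
P_4→P_5: (9)(-6) − (2)(-3) = -48
P_5→P_6: (2)(-8) − (-5)(-6) = -46
P_6→P_7: (-5)(-3.5) − (-8)(-8) = -46.5
P_7→P_1: (-8)(9.5) − (0)(-3.5) = -76
Σ = -329
Area = |Σ|/2 = 164.5.

164.5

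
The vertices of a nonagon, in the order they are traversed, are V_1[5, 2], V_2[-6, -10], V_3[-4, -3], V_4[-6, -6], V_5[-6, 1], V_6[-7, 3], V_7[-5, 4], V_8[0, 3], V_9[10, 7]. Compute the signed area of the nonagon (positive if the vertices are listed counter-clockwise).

-90

Σ = (-38) + (-22) + (6) + (-42) + (-11) + (-13) + (-15) + (-30) + (-15) = -180
Signed area = Σ/2 = -90 (negative ⇒ clockwise traversal).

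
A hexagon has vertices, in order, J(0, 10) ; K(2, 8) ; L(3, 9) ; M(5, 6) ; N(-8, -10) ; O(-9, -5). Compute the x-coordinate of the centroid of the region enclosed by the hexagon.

-92/39

Apply the shoelace formula. First the cross-terms c_i = x_i·y_{i+1} − x_{i+1}·y_i:
  -20, -6, -27, -2, -50, -90  ⇒  2A = -195, A = -97.5.
Then Σ (x_i + x_{i+1})·c_i = 1380, so x̄ = 1380 / (6·(-97.5)) = -92/39.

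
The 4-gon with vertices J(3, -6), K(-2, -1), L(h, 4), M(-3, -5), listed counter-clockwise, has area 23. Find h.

Write out the shoelace sum; only the two edges meeting at L involve h:
2·Area = [((-2)·4 − h·(-1)) + (h·(-5) − (-3)·4)] + 18
       = -4·h + 22 = 46
⇒ h = -6.

-6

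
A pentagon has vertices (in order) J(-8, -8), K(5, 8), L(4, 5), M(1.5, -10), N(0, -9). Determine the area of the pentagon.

82

Apply the surveyor's formula: 2A = Σ (x_i·y_{i+1} − x_{i+1}·y_i), indices taken mod 5.
Σ = (-24) + (-7) + (-47.5) + (-13.5) + (-72) = -164
Area = |Σ|/2 = 82.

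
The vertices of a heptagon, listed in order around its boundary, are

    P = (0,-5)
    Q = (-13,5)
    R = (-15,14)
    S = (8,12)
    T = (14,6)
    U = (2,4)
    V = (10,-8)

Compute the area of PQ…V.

Apply the shoelace (surveyor's) formula: 2A = Σ (x_i·y_{i+1} − x_{i+1}·y_i), indices taken mod 7.
Cross-terms: -65, -107, -292, -120, 44, -56, -50  ⇒  Σ = -646
Area = |Σ|/2 = 323.

323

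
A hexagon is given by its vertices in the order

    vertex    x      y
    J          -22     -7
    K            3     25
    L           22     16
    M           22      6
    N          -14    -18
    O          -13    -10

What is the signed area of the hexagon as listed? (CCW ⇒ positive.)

Apply Gauss's area formula: 2A = Σ (x_i·y_{i+1} − x_{i+1}·y_i), indices taken mod 6.
Cross-terms: -529, -502, -220, -312, -94, -129  ⇒  Σ = -1786
Signed area = Σ/2 = -893 (negative ⇒ clockwise traversal).

-893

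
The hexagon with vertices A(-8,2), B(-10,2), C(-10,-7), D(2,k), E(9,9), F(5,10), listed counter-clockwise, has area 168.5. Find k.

-4

The doubled signed area Σ (x_i y_{i+1} − x_{i+1} y_i) is linear in k.
With k=0 it equals 261; the coefficient of k is -19 (from the two edges through D).
So -19·k + 261 = 2·168.5 = 337 ⇒ k = -4.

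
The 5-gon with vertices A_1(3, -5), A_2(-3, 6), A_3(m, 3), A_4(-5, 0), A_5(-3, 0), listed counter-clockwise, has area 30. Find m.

Write out the shoelace sum; only the two edges meeting at A_3 involve m:
2·Area = [((-3)·3 − m·6) + (m·0 − (-5)·3)] + 18
       = -6·m + 24 = 60
⇒ m = -6.

-6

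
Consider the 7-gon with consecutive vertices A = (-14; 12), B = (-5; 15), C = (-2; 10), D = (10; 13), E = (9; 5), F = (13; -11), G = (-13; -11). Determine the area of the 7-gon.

Apply Gauss's area formula: 2A = Σ (x_i·y_{i+1} − x_{i+1}·y_i), indices taken mod 7.
Σ = (-150) + (-20) + (-126) + (-67) + (-164) + (-286) + (-310) = -1123
Area = |Σ|/2 = 561.5.

561.5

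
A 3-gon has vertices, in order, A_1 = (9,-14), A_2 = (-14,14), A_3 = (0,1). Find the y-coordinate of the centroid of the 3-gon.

Apply the surveyor's formula. First the cross-terms c_i = x_i·y_{i+1} − x_{i+1}·y_i:
  -70, -14, -9  ⇒  2A = -93, A = -46.5.
Then Σ (y_i + y_{i+1})·c_i = -93, so ȳ = -93 / (6·(-46.5)) = 1/3.

1/3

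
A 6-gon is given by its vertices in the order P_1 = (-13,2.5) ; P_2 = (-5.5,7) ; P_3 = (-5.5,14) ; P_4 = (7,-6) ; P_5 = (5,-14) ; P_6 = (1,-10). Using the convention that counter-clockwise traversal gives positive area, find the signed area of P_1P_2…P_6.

-206.125

Apply the shoelace (surveyor's) formula: 2A = Σ (x_i·y_{i+1} − x_{i+1}·y_i), indices taken mod 6.
Σ = (-77.25) + (-38.5) + (-65) + (-68) + (-36) + (-127.5) = -412.25
Signed area = Σ/2 = -206.125 (negative ⇒ clockwise traversal).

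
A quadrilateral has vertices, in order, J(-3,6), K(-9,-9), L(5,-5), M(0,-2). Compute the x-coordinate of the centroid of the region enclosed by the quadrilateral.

Apply the shoelace (surveyor's) formula. First the cross-terms c_i = x_i·y_{i+1} − x_{i+1}·y_i:
  81, 90, -10, -6  ⇒  2A = 155, A = 77.5.
Then Σ (x_i + x_{i+1})·c_i = -1364, so x̄ = -1364 / (6·77.5) = -44/15.

-44/15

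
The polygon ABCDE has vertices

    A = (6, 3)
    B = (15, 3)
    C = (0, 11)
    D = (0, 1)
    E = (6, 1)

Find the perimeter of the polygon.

44

|AB| = √((9)² + (0)²) = √81 = 9
|BC| = √((-15)² + (8)²) = √289 = 17
|CD| = √((0)² + (-10)²) = √100 = 10
|DE| = √((6)² + (0)²) = √36 = 6
|EA| = √((0)² + (2)²) = √4 = 2
Perimeter = 9 + 17 + 10 + 6 + 2 = 44.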